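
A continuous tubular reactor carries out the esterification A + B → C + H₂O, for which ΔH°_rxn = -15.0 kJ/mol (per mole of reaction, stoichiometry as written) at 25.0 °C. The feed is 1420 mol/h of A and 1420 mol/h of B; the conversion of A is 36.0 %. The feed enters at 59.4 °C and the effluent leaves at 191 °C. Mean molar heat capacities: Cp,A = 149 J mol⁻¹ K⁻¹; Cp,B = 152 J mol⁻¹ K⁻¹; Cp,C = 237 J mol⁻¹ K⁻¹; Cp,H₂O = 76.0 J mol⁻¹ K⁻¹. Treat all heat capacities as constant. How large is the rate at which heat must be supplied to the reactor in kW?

Q_in = 13.8 kW

Extent of reaction ξ = 0.360 × 1420 = 511.2 mol/h
Reaction term: ξ·ΔH°_rxn = 511.2 × -15.0 = -7668 kJ/h
Sensible, feed 59.4→25 °C: -14703 kJ/h
Outlet flows (mol/h): A 908.8, B 908.8, C 511.2, H₂O 511.2
Sensible, products 25→191 °C: 71970 kJ/h
Q = ΔH = 49599 kJ/h = 13.777 kW
Heat supplied = 13.777 kW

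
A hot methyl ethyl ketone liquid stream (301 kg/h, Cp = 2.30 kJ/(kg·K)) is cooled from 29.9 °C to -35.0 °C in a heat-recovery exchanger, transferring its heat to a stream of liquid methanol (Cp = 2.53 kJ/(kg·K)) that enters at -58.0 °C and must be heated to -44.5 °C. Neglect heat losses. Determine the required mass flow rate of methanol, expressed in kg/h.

Heat released by hot stream: Q = 301 × 2.30 × (29.9 − -35.0) = 44930 kJ/h
Energy balance on cold side (adiabatic exchanger): Q = ṁ_c·Cp_c·(T_c,out − T_c,in)
ṁ_c = 44930 / [2.53 × (-44.5 − -58.0)] = 1315.5 kg/h

ṁ_c = 1320 kg/h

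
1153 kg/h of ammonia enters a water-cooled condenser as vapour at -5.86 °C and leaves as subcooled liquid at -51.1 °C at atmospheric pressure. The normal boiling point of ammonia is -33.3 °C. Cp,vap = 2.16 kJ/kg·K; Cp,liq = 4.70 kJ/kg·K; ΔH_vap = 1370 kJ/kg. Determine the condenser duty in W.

Q_c = 485000 W

vapour -5.86→-33.3 °C: -59.27 kJ/kg
condensation at -33.3 °C: -1370 kJ/kg
liquid -33.3→-51.1 °C: -83.66 kJ/kg
Δh = -59.27 + -1370 + -83.66 = -1512.9 kJ/kg
Q = ṁ·Δh = 1153 kg/h × -1512.9 kJ/kg = -1.7444e+06 kJ/h
|Q| = 484.56 kW = 484560 W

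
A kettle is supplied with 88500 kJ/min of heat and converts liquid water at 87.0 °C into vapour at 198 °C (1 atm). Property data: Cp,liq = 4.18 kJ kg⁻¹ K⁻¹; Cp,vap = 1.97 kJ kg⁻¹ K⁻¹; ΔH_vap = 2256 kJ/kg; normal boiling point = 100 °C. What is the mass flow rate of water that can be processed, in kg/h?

ṁ = 2120 kg/h

Δh = 4.18×(100−87.0) + 2256 + 1.97×(198−100) = 2503.4 kJ/kg
Q = 88500 kJ/min = 1475 kJ/s = 5.31e+06 kJ/h
ṁ = Q/Δh = 5.31e+06 / 2503.4 = 2121.1 kg/h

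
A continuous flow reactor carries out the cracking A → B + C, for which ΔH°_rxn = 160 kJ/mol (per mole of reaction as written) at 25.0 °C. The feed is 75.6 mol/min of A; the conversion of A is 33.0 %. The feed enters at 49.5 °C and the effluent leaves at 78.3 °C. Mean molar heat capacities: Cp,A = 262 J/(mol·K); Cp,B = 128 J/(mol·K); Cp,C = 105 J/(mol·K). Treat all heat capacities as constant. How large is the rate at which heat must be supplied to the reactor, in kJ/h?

Extent of reaction ξ = 0.330 × 75.6 = 24.948 mol/min
Reaction term: ξ·ΔH°_rxn = 24.948 × 160 = 3991.7 kJ/min
Sensible, feed 49.5→25 °C: -485.28 kJ/min
Outlet flows (mol/min): A 50.652, B 24.948, C 24.948
Sensible, products 25→78.3 °C: 1017.2 kJ/min
Q = ΔH = 4523.6 kJ/min = 75.393 kW
Heat supplied = 271410 kJ/h

Q_in = 271000 kJ/h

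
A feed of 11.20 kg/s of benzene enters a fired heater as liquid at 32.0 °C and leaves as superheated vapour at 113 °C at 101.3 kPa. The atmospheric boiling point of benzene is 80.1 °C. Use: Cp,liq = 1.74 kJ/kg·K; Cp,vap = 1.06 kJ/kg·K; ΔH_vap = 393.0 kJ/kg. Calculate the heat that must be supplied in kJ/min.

liquid 32.0→80.1 °C: 83.694 kJ/kg
vaporisation at 80.1 °C: 393 kJ/kg
vapour 80.1→113 °C: 34.874 kJ/kg
Δh = 83.694 + 393 + 34.874 = 511.57 kJ/kg
Q = ṁ·Δh = 11.20 kg/s × 511.57 kJ/kg = 5729.6 kJ/s
|Q| = 5729.6 kW = 343770 kJ/min

Q = 344000 kJ/min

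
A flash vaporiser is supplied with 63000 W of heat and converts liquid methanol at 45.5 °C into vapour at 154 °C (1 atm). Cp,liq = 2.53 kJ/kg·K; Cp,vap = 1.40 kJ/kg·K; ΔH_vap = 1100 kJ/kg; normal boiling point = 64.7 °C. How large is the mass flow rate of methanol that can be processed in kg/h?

ṁ = 178 kg/h

Δh = 2.53×(64.7−45.5) + 1100 + 1.40×(154−64.7) = 1273.6 kJ/kg
Q = 63000 W = 63 kJ/s = 226800 kJ/h
ṁ = Q/Δh = 226800 / 1273.6 = 178.08 kg/h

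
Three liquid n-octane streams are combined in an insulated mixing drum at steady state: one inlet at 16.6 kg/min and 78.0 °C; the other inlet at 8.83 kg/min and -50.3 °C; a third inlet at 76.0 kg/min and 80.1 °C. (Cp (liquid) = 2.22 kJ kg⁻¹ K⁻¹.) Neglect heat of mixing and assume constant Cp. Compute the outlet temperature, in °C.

No heat crosses the boundary, so H_out = H_in.
T_out = Σ ṁᵢCp,ᵢTᵢ / Σ ṁᵢCp,ᵢ
      = 15403 / 225.17 = 68.404 °C

T_out = 68.4 °C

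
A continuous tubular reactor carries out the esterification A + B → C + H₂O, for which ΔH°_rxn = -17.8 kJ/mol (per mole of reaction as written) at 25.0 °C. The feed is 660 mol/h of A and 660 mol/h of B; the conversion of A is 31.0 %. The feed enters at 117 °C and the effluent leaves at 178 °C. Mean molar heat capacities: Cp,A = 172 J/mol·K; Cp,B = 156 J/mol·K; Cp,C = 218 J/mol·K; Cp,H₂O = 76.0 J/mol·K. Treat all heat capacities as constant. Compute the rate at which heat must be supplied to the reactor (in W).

Extent of reaction ξ = 0.310 × 660 = 204.6 mol/h
Reaction term: ξ·ΔH°_rxn = 204.6 × -17.8 = -3641.9 kJ/h
Sensible, feed 117→25 °C: -19916 kJ/h
Outlet flows (mol/h): A 455.4, B 455.4, C 204.6, H₂O 204.6
Sensible, products 25→178 °C: 32057 kJ/h
Q = ΔH = 8499.1 kJ/h = 2.3609 kW
Heat supplied = 2360.9 W

Q_in = 2360 W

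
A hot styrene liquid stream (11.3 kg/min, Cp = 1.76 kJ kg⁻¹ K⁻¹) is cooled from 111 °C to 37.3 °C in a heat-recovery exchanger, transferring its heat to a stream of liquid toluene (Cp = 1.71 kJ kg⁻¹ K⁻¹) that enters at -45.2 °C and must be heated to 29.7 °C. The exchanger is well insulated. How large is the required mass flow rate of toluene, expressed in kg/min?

Heat released by hot stream: Q = 11.3 × 1.76 × (111 − 37.3) = 1465.7 kJ/min
Energy balance on cold side (adiabatic exchanger): Q = ṁ_c·Cp_c·(T_c,out − T_c,in)
ṁ_c = 1465.7 / [1.71 × (29.7 − -45.2)] = 11.444 kg/min

ṁ_c = 11.4 kg/min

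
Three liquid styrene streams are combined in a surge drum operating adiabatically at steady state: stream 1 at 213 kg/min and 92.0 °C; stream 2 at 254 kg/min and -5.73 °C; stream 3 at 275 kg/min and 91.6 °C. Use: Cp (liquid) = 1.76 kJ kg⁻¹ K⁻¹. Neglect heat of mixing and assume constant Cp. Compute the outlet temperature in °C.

T_out = 58.4 °C

Energy balance with Q = 0: Σ ṁᵢCp,ᵢ(T_out − Tᵢ) = 0
Σ ṁᵢCp,ᵢTᵢ = 213×1.76×92.0 + 254×1.76×-5.73 + 275×1.76×91.6 = 76262
Σ ṁᵢCp,ᵢ = 213×1.76 + 254×1.76 + 275×1.76 = 1305.9
T_out = 76262 / 1305.9 = 58.397 °C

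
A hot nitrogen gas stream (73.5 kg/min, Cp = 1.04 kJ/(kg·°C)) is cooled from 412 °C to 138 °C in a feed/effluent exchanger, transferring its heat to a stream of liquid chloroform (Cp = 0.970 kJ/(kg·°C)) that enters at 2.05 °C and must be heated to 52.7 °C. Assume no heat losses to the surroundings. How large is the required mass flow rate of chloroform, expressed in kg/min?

Heat released by hot stream: Q = 73.5 × 1.04 × (412 − 138) = 20945 kJ/min
Energy balance on cold side (adiabatic exchanger): Q = ṁ_c·Cp_c·(T_c,out − T_c,in)
ṁ_c = 20945 / [0.970 × (52.7 − 2.05)] = 426.3 kg/min

ṁ_c = 426 kg/min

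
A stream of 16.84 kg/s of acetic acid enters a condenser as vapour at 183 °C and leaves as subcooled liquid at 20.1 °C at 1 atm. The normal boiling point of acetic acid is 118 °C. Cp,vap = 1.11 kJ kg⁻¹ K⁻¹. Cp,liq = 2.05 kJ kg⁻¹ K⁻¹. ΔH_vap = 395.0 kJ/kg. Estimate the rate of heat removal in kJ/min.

Q_c = 675000 kJ/min

vapour 183→118 °C: -72.15 kJ/kg
condensation at 118 °C: -395 kJ/kg
liquid 118→20.1 °C: -200.69 kJ/kg
Δh = -72.15 + -395 + -200.69 = -667.85 kJ/kg
Q = ṁ·Δh = 16.84 kg/s × -667.85 kJ/kg = -11247 kJ/s
|Q| = 11247 kW = 674790 kJ/min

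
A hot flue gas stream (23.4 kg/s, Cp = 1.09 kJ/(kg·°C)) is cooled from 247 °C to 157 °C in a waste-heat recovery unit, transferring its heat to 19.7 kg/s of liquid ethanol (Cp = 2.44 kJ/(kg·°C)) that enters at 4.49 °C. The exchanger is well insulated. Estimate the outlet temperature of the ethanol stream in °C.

T_c,out = 52.2 °C

Heat released by hot stream: Q = 23.4 × 1.09 × (247 − 157) = 2295.5 kJ/s
Energy balance on cold side (adiabatic exchanger): Q = ṁ_c·Cp_c·(T_c,out − T_c,in)
T_c,out = 4.49 + 2295.5/(19.7 × 2.44) = 52.246 °C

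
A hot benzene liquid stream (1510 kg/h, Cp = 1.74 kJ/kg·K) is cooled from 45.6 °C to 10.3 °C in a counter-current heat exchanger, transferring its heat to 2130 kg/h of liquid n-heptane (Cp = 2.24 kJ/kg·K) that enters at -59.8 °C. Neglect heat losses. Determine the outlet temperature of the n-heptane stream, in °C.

Heat released by hot stream: Q = 1510 × 1.74 × (45.6 − 10.3) = 92747 kJ/h
Energy balance on cold side (adiabatic exchanger): Q = ṁ_c·Cp_c·(T_c,out − T_c,in)
T_c,out = -59.8 + 92747/(2130 × 2.24) = -40.361 °C

T_c,out = -40.4 °C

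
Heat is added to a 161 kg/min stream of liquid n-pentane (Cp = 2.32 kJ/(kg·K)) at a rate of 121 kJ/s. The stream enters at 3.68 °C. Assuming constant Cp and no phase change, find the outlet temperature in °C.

Q = 121 kJ/s = 7260 kJ/min
ΔT = Q/(ṁ·Cp) = 7260/(161×2.32) = 19.437 K
T_out = 3.68 + 19.437 = 23.117 °C

T_out = 23.1 °C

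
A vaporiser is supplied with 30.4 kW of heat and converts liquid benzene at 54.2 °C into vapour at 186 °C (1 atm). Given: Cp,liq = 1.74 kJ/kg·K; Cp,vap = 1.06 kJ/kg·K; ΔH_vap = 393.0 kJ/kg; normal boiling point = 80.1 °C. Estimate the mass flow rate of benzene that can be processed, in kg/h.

ṁ = 199 kg/h

Δh = 1.74×(80.1−54.2) + 393.0 + 1.06×(186−80.1) = 550.32 kJ/kg
Q = 30.4 kW = 30.4 kJ/s = 109440 kJ/h
ṁ = Q/Δh = 109440 / 550.32 = 198.87 kg/h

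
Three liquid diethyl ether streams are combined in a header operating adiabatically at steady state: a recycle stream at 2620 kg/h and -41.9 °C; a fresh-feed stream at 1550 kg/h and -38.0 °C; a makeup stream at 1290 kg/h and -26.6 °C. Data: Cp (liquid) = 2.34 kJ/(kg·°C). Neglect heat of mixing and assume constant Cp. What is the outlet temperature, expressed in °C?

Energy balance with Q = 0: Σ ṁᵢCp,ᵢ(T_out − Tᵢ) = 0
Σ ṁᵢCp,ᵢTᵢ = 2620×2.34×-41.9 + 1550×2.34×-38.0 + 1290×2.34×-26.6 = -475000
Σ ṁᵢCp,ᵢ = 2620×2.34 + 1550×2.34 + 1290×2.34 = 12776
T_out = -475000 / 12776 = -37.178 °C

T_out = -37.2 °C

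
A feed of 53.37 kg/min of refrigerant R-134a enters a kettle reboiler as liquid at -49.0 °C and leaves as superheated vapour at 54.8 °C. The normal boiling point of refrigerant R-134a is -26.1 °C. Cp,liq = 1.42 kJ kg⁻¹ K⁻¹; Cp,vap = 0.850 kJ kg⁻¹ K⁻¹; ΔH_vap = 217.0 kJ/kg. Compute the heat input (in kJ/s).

liquid -49.0→-26.1 °C: 32.518 kJ/kg
vaporisation at -26.1 °C: 217 kJ/kg
vapour -26.1→54.8 °C: 68.765 kJ/kg
Δh = 32.518 + 217 + 68.765 = 318.28 kJ/kg
Q = ṁ·Δh = 53.37 kg/min × 318.28 kJ/kg = 16987 kJ/min
|Q| = 283.11 kW

Q = 283 kJ/s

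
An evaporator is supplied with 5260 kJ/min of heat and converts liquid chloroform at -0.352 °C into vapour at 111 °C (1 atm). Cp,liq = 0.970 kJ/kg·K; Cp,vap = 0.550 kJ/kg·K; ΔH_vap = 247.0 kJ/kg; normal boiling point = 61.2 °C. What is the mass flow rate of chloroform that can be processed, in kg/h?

Δh = 0.970×(61.2−-0.352) + 247.0 + 0.550×(111−61.2) = 334.1 kJ/kg
Q = 5260 kJ/min = 87.667 kJ/s = 315600 kJ/h
ṁ = Q/Δh = 315600 / 334.1 = 944.64 kg/h

ṁ = 945 kg/h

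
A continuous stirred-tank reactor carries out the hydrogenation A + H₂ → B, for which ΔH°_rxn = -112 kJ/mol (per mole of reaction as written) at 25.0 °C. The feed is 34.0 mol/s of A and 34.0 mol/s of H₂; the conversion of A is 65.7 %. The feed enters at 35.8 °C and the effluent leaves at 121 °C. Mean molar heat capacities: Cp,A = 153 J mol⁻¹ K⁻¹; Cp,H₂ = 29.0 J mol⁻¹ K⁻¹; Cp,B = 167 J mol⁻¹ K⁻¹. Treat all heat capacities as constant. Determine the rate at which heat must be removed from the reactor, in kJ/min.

Extent of reaction ξ = 0.657 × 34.0 = 22.338 mol/s
Reaction term: ξ·ΔH°_rxn = 22.338 × -112 = -2501.9 kJ/s
Sensible, feed 35.8→25 °C: -66.83 kJ/s
Outlet flows (mol/s): A 11.662, H₂ 11.662, B 22.338
Sensible, products 25→121 °C: 561.88 kJ/s
Q = ΔH = -2006.8 kJ/s = -2006.8 kW
Heat removed = 120410 kJ/min

Q_out = 120000 kJ/min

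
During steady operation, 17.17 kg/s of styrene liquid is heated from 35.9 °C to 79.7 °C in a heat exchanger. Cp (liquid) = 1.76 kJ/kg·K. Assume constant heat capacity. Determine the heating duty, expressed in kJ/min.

Q = 79400 kJ/min

Q = ṁ·Cp·ΔT = 17.17 × 1.76 × (79.7 − 35.9) = 1323.6 kJ/s
Heating duty = 79416 kJ/min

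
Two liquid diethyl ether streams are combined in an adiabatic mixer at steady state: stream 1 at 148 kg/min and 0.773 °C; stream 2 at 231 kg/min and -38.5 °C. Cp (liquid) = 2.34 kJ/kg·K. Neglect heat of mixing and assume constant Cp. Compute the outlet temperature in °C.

T_out = -23.2 °C

Adiabatic, steady state ⇒ Σ ṁᵢCp,ᵢ(T_out − Tᵢ) = 0
Σ ṁᵢCp,ᵢTᵢ = 148×2.34×0.773 + 231×2.34×-38.5 = -20543
Σ ṁᵢCp,ᵢ = 148×2.34 + 231×2.34 = 886.86
T_out = -20543 / 886.86 = -23.164 °C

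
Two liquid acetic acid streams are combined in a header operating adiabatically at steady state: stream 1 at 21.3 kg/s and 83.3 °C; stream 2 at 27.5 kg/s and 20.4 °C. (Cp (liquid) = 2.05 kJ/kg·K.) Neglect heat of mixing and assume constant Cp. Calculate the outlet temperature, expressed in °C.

Adiabatic, steady state ⇒ Σ ṁᵢCp,ᵢ(T_out − Tᵢ) = 0
T_out = Σ ṁᵢCp,ᵢTᵢ / Σ ṁᵢCp,ᵢ
      = 4787.3 / 100.04 = 47.854 °C

T_out = 47.9 °C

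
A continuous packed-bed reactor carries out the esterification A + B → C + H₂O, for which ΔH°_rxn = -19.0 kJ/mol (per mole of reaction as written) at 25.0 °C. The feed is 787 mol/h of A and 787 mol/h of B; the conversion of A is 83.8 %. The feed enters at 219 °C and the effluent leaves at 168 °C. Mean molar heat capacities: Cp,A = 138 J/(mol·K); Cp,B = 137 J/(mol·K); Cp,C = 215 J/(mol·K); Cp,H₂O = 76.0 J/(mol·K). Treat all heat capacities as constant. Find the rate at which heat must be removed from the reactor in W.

Extent of reaction ξ = 0.838 × 787 = 659.51 mol/h
Reaction term: ξ·ΔH°_rxn = 659.51 × -19.0 = -12531 kJ/h
Sensible, feed 219→25 °C: -41986 kJ/h
Outlet flows (mol/h): A 127.49, B 127.49, C 659.51, H₂O 659.51
Sensible, products 25→168 °C: 32458 kJ/h
Q = ΔH = -22059 kJ/h = -6.1276 kW
Heat removed = 6127.6 W

Q_out = 6130 W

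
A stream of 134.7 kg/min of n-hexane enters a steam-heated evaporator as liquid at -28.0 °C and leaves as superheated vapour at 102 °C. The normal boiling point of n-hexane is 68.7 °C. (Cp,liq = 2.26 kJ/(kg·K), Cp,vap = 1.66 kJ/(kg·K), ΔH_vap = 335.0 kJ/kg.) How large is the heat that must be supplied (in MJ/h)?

Q = 4920 MJ/h

liquid -28.0→68.7 °C: 218.54 kJ/kg
vaporisation at 68.7 °C: 335 kJ/kg
vapour 68.7→102 °C: 55.278 kJ/kg
Δh = 218.54 + 335 + 55.278 = 608.82 kJ/kg
Q = ṁ·Δh = 134.7 kg/min × 608.82 kJ/kg = 82008 kJ/min
|Q| = 1366.8 kW = 4920.5 MJ/h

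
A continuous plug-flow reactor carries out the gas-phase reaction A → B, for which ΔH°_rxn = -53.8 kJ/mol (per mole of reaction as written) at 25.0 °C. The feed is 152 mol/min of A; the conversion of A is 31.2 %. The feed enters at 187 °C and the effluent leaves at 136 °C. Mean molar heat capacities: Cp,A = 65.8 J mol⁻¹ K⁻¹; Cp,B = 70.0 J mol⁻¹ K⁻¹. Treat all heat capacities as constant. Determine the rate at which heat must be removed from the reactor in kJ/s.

Q_out = 50.7 kJ/s

Extent of reaction ξ = 0.312 × 152 = 47.424 mol/min
Reaction term: ξ·ΔH°_rxn = 47.424 × -53.8 = -2551.4 kJ/min
Sensible, feed 187→25 °C: -1620.3 kJ/min
Outlet flows (mol/min): A 104.58, B 47.424
Sensible, products 25→136 °C: 1132.3 kJ/min
Q = ΔH = -3039.4 kJ/min = -50.656 kW
Heat removed = 50.656 kJ/s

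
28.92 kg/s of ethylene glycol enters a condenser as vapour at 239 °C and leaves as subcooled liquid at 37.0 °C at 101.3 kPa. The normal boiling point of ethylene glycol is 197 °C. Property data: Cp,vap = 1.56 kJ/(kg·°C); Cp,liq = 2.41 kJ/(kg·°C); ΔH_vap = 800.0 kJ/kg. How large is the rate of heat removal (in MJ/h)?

vapour 239→197 °C: -65.52 kJ/kg
condensation at 197 °C: -800 kJ/kg
liquid 197→37.0 °C: -385.6 kJ/kg
Δh = -65.52 + -800 + -385.6 = -1251.1 kJ/kg
Q = ṁ·Δh = 28.92 kg/s × -1251.1 kJ/kg = -36182 kJ/s
|Q| = 36182 kW = 130260 MJ/h

Q_c = 130000 MJ/h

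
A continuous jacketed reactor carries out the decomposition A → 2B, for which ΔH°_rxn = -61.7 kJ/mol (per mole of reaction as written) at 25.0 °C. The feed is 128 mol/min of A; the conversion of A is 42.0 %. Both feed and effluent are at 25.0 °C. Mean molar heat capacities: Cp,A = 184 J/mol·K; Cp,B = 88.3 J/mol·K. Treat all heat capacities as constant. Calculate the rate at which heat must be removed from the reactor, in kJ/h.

Extent of reaction ξ = 0.420 × 128 = 53.76 mol/min
Reaction term: ξ·ΔH°_rxn = 53.76 × -61.7 = -3317 kJ/min
Q = ΔH = -3317 kJ/min = -55.283 kW
Heat removed = 199020 kJ/h

Q_out = 199000 kJ/h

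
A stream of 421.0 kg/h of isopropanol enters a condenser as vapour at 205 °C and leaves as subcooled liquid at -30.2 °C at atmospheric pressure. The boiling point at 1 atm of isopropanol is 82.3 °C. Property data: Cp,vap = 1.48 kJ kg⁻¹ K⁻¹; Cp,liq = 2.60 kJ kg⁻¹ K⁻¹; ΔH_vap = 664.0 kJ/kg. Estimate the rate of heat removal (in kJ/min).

vapour 205→82.3 °C: -181.6 kJ/kg
condensation at 82.3 °C: -664 kJ/kg
liquid 82.3→-30.2 °C: -292.5 kJ/kg
Δh = -181.6 + -664 + -292.5 = -1138.1 kJ/kg
Q = ṁ·Δh = 421.0 kg/h × -1138.1 kJ/kg = -479140 kJ/h
|Q| = 133.09 kW = 7985.6 kJ/min

Q_c = 7990 kJ/min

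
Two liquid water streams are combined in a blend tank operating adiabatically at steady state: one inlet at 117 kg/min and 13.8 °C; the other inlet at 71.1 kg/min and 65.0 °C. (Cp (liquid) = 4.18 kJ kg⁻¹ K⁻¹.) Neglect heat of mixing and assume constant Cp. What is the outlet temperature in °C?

T_out = 33.2 °C

Adiabatic, steady state ⇒ Σ ṁᵢCp,ᵢ(T_out − Tᵢ) = 0
Σ ṁᵢCp,ᵢTᵢ = 117×4.18×13.8 + 71.1×4.18×65.0 = 26067
Σ ṁᵢCp,ᵢ = 117×4.18 + 71.1×4.18 = 786.26
T_out = 26067 / 786.26 = 33.153 °C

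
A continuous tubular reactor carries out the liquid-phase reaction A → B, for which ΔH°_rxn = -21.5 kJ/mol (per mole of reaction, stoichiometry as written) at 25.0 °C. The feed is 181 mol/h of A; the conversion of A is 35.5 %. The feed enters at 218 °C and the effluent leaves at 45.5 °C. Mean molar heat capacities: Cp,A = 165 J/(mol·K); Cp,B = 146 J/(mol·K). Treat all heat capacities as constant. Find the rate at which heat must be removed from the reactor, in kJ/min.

Extent of reaction ξ = 0.355 × 181 = 64.255 mol/h
Reaction term: ξ·ΔH°_rxn = 64.255 × -21.5 = -1381.5 kJ/h
Sensible, feed 218→25 °C: -5763.9 kJ/h
Outlet flows (mol/h): A 116.75, B 64.255
Sensible, products 25→45.5 °C: 587.21 kJ/h
Q = ΔH = -6558.2 kJ/h = -1.8217 kW
Heat removed = 109.3 kJ/min

Q_out = 109 kJ/min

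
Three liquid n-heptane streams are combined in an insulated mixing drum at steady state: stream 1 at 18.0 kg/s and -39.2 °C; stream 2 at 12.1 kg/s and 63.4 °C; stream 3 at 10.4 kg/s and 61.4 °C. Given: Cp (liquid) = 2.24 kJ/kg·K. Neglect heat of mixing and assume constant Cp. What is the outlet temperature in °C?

T_out = 17.3 °C

Adiabatic, steady state ⇒ Σ ṁᵢCp,ᵢ(T_out − Tᵢ) = 0
T_out = Σ ṁᵢCp,ᵢTᵢ / Σ ṁᵢCp,ᵢ
      = 1568.2 / 90.72 = 17.286 °C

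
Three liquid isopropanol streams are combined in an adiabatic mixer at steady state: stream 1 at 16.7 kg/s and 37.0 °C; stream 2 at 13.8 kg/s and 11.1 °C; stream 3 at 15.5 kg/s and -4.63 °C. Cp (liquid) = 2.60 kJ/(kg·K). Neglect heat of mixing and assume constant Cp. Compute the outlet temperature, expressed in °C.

Adiabatic, steady state ⇒ Σ ṁᵢCp,ᵢ(T_out − Tᵢ) = 0
T_out = Σ ṁᵢCp,ᵢTᵢ / Σ ṁᵢCp,ᵢ
      = 1818.2 / 119.6 = 15.202 °C

T_out = 15.2 °C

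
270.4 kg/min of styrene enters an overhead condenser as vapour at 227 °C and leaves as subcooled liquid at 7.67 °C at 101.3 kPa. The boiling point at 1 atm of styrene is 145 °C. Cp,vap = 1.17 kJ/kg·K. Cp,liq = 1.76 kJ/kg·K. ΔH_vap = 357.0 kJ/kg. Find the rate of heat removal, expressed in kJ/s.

Q_c = 3130 kJ/s

vapour 227→145 °C: -95.94 kJ/kg
condensation at 145 °C: -357 kJ/kg
liquid 145→7.67 °C: -241.7 kJ/kg
Δh = -95.94 + -357 + -241.7 = -694.64 kJ/kg
Q = ṁ·Δh = 270.4 kg/min × -694.64 kJ/kg = -187830 kJ/min
|Q| = 3130.5 kW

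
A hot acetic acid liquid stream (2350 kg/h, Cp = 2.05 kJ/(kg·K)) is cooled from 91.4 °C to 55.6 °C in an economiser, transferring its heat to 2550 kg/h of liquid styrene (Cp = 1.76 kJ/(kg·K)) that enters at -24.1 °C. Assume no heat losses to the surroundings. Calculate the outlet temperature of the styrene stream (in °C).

T_c,out = 14.3 °C

Heat released by hot stream: Q = 2350 × 2.05 × (91.4 − 55.6) = 172470 kJ/h
Energy balance on cold side (adiabatic exchanger): Q = ṁ_c·Cp_c·(T_c,out − T_c,in)
T_c,out = -24.1 + 172470/(2550 × 1.76) = 14.328 °C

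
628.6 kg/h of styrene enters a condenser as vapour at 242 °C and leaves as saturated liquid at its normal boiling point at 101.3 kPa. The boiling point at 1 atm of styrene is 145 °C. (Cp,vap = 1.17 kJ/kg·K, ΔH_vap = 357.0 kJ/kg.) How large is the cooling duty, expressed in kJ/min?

vapour 242→145 °C: -113.49 kJ/kg
condensation at 145 °C: -357 kJ/kg
Δh = -113.49 + -357 = -470.49 kJ/kg
Q = ṁ·Δh = 628.6 kg/h × -470.49 kJ/kg = -295750 kJ/h
|Q| = 82.153 kW = 4929.2 kJ/min

Q_c = 4930 kJ/min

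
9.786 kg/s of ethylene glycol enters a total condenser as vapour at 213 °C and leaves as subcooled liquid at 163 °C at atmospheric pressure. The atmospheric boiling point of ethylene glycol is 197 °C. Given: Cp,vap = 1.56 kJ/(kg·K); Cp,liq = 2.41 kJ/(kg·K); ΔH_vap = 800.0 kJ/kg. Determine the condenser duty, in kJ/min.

vapour 213→197 °C: -24.96 kJ/kg
condensation at 197 °C: -800 kJ/kg
liquid 197→163 °C: -81.94 kJ/kg
Δh = -24.96 + -800 + -81.94 = -906.9 kJ/kg
Q = ṁ·Δh = 9.786 kg/s × -906.9 kJ/kg = -8874.9 kJ/s
|Q| = 8874.9 kW = 532500 kJ/min

Q_c = 532000 kJ/min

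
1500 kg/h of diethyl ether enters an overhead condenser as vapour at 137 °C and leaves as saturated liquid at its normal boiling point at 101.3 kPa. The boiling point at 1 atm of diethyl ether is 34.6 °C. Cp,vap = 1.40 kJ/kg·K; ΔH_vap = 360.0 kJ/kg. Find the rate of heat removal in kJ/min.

Q_c = 12600 kJ/min

vapour 137→34.6 °C: -143.36 kJ/kg
condensation at 34.6 °C: -360 kJ/kg
Δh = -143.36 + -360 = -503.36 kJ/kg
Q = ṁ·Δh = 1500 kg/h × -503.36 kJ/kg = -755040 kJ/h
|Q| = 209.73 kW = 12584 kJ/min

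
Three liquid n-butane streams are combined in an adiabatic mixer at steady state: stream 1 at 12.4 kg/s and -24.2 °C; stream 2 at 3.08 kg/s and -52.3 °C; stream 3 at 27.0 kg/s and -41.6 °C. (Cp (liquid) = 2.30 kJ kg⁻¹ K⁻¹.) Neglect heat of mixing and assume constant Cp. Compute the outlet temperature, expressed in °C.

Adiabatic, steady state ⇒ Σ ṁᵢCp,ᵢ(T_out − Tᵢ) = 0
T_out = Σ ṁᵢCp,ᵢTᵢ / Σ ṁᵢCp,ᵢ
      = -3644 / 97.704 = -37.297 °C

T_out = -37.3 °C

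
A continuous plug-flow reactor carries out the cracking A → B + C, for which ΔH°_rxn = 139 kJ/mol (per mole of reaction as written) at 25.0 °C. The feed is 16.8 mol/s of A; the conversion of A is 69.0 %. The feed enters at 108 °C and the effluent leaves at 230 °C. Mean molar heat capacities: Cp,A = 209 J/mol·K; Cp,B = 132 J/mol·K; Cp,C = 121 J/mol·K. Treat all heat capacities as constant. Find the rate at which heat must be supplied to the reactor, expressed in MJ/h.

Extent of reaction ξ = 0.690 × 16.8 = 11.592 mol/s
Reaction term: ξ·ΔH°_rxn = 11.592 × 139 = 1611.3 kJ/s
Sensible, feed 108→25 °C: -291.43 kJ/s
Outlet flows (mol/s): A 5.208, B 11.592, C 11.592
Sensible, products 25→230 °C: 824.36 kJ/s
Q = ΔH = 2144.2 kJ/s = 2144.2 kW
Heat supplied = 7719.2 MJ/h

Q_in = 7720 MJ/h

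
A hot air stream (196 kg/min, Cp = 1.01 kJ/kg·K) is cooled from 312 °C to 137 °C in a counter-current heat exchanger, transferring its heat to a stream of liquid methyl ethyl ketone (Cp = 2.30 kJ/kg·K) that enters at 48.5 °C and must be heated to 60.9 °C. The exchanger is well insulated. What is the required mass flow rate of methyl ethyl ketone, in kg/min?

Heat released by hot stream: Q = 196 × 1.01 × (312 − 137) = 34643 kJ/min
Energy balance on cold side (adiabatic exchanger): Q = ṁ_c·Cp_c·(T_c,out − T_c,in)
ṁ_c = 34643 / [2.30 × (60.9 − 48.5)] = 1214.7 kg/min

ṁ_c = 1210 kg/min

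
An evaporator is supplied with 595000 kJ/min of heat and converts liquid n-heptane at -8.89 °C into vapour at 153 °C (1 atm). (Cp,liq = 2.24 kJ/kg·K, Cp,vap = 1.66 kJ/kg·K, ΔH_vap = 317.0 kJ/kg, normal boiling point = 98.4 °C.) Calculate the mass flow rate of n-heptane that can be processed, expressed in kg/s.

ṁ = 15.3 kg/s

Δh = 2.24×(98.4−-8.89) + 317.0 + 1.66×(153−98.4) = 647.97 kJ/kg
Q = 595000 kJ/min = 9916.7 kJ/s = 9916.7 kJ/s
ṁ = Q/Δh = 9916.7 / 647.97 = 15.304 kg/s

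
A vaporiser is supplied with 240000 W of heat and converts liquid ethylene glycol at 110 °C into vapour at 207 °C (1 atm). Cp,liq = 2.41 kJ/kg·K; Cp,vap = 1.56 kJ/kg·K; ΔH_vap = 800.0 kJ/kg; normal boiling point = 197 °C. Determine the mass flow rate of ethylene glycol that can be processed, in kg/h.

ṁ = 843 kg/h

Δh = 2.41×(197−110) + 800.0 + 1.56×(207−197) = 1025.3 kJ/kg
Q = 240000 W = 240 kJ/s = 864000 kJ/h
ṁ = Q/Δh = 864000 / 1025.3 = 842.7 kg/h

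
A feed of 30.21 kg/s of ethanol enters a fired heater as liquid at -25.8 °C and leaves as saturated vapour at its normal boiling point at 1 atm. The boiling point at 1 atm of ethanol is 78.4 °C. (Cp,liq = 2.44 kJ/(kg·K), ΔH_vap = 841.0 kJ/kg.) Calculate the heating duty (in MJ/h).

liquid -25.8→78.4 °C: 254.25 kJ/kg
vaporisation at 78.4 °C: 841 kJ/kg
Δh = 254.25 + 841 = 1095.2 kJ/kg
Q = ṁ·Δh = 30.21 kg/s × 1095.2 kJ/kg = 33087 kJ/s
|Q| = 33087 kW = 119110 MJ/h

Q = 119000 MJ/h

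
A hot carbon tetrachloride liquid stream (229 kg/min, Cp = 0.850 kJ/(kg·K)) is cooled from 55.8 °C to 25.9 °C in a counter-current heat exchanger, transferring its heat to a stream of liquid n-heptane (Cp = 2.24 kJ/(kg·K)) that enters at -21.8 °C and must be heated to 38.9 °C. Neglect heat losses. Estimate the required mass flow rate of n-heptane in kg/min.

Heat released by hot stream: Q = 229 × 0.850 × (55.8 − 25.9) = 5820 kJ/min
Energy balance on cold side (adiabatic exchanger): Q = ṁ_c·Cp_c·(T_c,out − T_c,in)
ṁ_c = 5820 / [2.24 × (38.9 − -21.8)] = 42.804 kg/min

ṁ_c = 42.8 kg/min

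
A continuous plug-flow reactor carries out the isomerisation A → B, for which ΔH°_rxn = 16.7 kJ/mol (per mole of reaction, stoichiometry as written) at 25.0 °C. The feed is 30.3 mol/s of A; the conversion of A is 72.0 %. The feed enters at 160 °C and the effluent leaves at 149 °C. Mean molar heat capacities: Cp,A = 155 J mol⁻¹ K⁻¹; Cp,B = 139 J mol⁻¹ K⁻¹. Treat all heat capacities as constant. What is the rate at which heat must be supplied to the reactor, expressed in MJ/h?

Q_in = 970 MJ/h

Extent of reaction ξ = 0.720 × 30.3 = 21.816 mol/s
Reaction term: ξ·ΔH°_rxn = 21.816 × 16.7 = 364.33 kJ/s
Sensible, feed 160→25 °C: -634.03 kJ/s
Outlet flows (mol/s): A 8.484, B 21.816
Sensible, products 25→149 °C: 539.08 kJ/s
Q = ΔH = 269.38 kJ/s = 269.38 kW
Heat supplied = 969.78 MJ/h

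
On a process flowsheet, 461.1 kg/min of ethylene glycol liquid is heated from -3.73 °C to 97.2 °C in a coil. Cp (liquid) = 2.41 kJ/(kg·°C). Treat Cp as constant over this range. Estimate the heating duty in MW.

Q = ṁ·Cp·ΔT = 461.1 × 2.41 × (97.2 − -3.73) = 112160 kJ/min
Converting: 112160 / 60 s = 1869.3 kW
Heating duty = 1.8693 MW

Q = 1.87 MW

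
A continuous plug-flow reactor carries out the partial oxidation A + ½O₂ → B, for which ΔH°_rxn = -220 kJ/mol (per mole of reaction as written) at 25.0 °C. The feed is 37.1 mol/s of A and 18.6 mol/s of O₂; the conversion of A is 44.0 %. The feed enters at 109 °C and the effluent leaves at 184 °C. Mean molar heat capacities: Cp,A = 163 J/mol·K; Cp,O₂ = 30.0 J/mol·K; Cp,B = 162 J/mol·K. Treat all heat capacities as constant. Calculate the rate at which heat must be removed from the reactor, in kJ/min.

Q_out = 188000 kJ/min

Extent of reaction ξ = 0.440 × 37.1 = 16.324 mol/s
Reaction term: ξ·ΔH°_rxn = 16.324 × -220 = -3591.3 kJ/s
Sensible, feed 109→25 °C: -554.85 kJ/s
Outlet flows (mol/s): A 20.776, O₂ 10.438, B 16.324
Sensible, products 25→184 °C: 1008.7 kJ/s
Q = ΔH = -3137.4 kJ/s = -3137.4 kW
Heat removed = 188240 kJ/min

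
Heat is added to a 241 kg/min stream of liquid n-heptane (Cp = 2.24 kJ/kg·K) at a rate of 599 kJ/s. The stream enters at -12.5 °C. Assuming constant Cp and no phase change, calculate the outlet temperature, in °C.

T_out = 54.1 °C

Q = 599 kJ/s = 35940 kJ/min
ΔT = Q/(ṁ·Cp) = 35940/(241×2.24) = 66.575 K
T_out = -12.5 + 66.575 = 54.075 °C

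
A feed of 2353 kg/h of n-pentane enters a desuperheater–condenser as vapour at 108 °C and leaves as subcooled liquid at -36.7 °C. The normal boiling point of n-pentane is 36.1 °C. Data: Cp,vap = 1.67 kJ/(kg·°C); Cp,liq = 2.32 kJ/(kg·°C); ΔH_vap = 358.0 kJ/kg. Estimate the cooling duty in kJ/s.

vapour 108→36.1 °C: -120.07 kJ/kg
condensation at 36.1 °C: -358 kJ/kg
liquid 36.1→-36.7 °C: -168.9 kJ/kg
Δh = -120.07 + -358 + -168.9 = -646.97 kJ/kg
Q = ṁ·Δh = 2353 kg/h × -646.97 kJ/kg = -1.5223e+06 kJ/h
|Q| = 422.87 kW

Q_c = 423 kJ/s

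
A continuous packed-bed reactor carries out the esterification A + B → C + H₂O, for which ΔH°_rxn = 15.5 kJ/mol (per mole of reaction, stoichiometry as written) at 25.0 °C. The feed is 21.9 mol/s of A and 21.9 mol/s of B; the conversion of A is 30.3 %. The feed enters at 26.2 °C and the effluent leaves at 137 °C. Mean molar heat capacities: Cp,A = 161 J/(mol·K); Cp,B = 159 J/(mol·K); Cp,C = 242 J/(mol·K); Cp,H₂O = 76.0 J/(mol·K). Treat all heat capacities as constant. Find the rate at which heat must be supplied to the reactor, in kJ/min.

Extent of reaction ξ = 0.303 × 21.9 = 6.6357 mol/s
Reaction term: ξ·ΔH°_rxn = 6.6357 × 15.5 = 102.85 kJ/s
Sensible, feed 26.2→25 °C: -8.4096 kJ/s
Outlet flows (mol/s): A 15.264, B 15.264, C 6.6357, H₂O 6.6357
Sensible, products 25→137 °C: 783.41 kJ/s
Q = ΔH = 877.85 kJ/s = 877.85 kW
Heat supplied = 52671 kJ/min

Q_in = 52700 kJ/min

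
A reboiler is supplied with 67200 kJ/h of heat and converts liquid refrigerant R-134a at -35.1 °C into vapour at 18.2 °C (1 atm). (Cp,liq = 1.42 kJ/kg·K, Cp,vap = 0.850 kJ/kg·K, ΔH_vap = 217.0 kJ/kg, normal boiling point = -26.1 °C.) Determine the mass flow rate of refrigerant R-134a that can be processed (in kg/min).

ṁ = 4.19 kg/min

Δh = 1.42×(-26.1−-35.1) + 217.0 + 0.850×(18.2−-26.1) = 267.44 kJ/kg
Q = 67200 kJ/h = 18.667 kJ/s = 1120 kJ/min
ṁ = Q/Δh = 1120 / 267.44 = 4.1879 kg/min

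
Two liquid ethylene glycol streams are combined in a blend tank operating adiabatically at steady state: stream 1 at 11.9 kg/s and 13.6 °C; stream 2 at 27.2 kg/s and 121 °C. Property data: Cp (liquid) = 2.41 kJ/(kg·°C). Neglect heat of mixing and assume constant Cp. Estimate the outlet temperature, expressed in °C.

No heat crosses the boundary, so H_out = H_in.
Σ ṁᵢCp,ᵢTᵢ = 11.9×2.41×13.6 + 27.2×2.41×121 = 8321.8
Σ ṁᵢCp,ᵢ = 11.9×2.41 + 27.2×2.41 = 94.231
T_out = 8321.8 / 94.231 = 88.313 °C

T_out = 88.3 °C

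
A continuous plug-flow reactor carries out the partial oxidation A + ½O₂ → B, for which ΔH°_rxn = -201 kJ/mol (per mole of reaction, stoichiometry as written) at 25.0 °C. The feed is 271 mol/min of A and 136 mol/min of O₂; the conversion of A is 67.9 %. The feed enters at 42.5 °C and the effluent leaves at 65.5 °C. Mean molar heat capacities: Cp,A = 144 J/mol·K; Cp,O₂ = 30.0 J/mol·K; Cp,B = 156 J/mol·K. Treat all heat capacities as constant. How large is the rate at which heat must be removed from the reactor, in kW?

Extent of reaction ξ = 0.679 × 271 = 184.01 mol/min
Reaction term: ξ·ΔH°_rxn = 184.01 × -201 = -36986 kJ/min
Sensible, feed 42.5→25 °C: -754.32 kJ/min
Outlet flows (mol/min): A 86.991, O₂ 43.995, B 184.01
Sensible, products 25→65.5 °C: 1723.4 kJ/min
Q = ΔH = -36017 kJ/min = -600.28 kW
Heat removed = 600.28 kW

Q_out = 600 kW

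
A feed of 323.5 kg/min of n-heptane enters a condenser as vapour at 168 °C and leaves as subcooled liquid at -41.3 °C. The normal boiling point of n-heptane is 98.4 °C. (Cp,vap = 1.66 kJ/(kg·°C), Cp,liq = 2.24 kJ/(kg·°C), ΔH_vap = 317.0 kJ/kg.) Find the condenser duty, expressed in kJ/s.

vapour 168→98.4 °C: -115.54 kJ/kg
condensation at 98.4 °C: -317 kJ/kg
liquid 98.4→-41.3 °C: -312.93 kJ/kg
Δh = -115.54 + -317 + -312.93 = -745.46 kJ/kg
Q = ṁ·Δh = 323.5 kg/min × -745.46 kJ/kg = -241160 kJ/min
|Q| = 4019.3 kW

Q_c = 4020 kJ/s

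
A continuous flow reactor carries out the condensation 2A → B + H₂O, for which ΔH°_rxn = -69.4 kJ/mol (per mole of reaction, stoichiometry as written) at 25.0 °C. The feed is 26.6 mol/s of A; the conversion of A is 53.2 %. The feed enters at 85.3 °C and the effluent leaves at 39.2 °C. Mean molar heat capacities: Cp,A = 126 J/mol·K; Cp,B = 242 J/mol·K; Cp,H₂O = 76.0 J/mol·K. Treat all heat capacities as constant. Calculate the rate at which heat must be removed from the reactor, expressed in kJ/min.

Extent of reaction ξ = 0.532 × 26.6 / 2 = 7.0756 mol/s
Reaction term: ξ·ΔH°_rxn = 7.0756 × -69.4 = -491.05 kJ/s
Sensible, feed 85.3→25 °C: -202.1 kJ/s
Outlet flows (mol/s): A 12.449, B 7.0756, H₂O 7.0756
Sensible, products 25→39.2 °C: 54.224 kJ/s
Q = ΔH = -638.92 kJ/s = -638.92 kW
Heat removed = 38335 kJ/min

Q_out = 38300 kJ/min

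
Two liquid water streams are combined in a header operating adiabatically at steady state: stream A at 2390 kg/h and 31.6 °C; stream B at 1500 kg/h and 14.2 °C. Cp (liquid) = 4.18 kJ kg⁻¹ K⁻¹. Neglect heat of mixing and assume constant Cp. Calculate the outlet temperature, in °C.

T_out = 24.9 °C

Adiabatic, steady state ⇒ Σ ṁᵢCp,ᵢ(T_out − Tᵢ) = 0
T_out = Σ ṁᵢCp,ᵢTᵢ / Σ ṁᵢCp,ᵢ
      = 404720 / 16260 = 24.89 °C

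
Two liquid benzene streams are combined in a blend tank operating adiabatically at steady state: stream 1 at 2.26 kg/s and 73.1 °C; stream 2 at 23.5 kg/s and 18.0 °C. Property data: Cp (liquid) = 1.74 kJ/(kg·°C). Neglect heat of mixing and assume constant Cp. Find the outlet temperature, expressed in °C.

T_out = 22.8 °C

No heat crosses the boundary, so H_out = H_in.
Σ ṁᵢCp,ᵢTᵢ = 2.26×1.74×73.1 + 23.5×1.74×18.0 = 1023.5
Σ ṁᵢCp,ᵢ = 2.26×1.74 + 23.5×1.74 = 44.822
T_out = 1023.5 / 44.822 = 22.834 °C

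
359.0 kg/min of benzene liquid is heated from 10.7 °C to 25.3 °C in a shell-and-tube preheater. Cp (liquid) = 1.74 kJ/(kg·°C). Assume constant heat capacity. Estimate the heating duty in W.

Q = ṁ·Cp·ΔT = 359.0 × 1.74 × (25.3 − 10.7) = 9120 kJ/min
Converting: 9120 / 60 s = 152 kW
Heating duty = 152000 W

Q = 152000 W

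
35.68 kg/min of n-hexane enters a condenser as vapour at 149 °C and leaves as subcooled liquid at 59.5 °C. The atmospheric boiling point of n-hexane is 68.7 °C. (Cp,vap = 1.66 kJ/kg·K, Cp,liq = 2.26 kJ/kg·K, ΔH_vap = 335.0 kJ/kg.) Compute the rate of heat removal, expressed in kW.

Q_c = 291 kW

vapour 149→68.7 °C: -133.3 kJ/kg
condensation at 68.7 °C: -335 kJ/kg
liquid 68.7→59.5 °C: -20.792 kJ/kg
Δh = -133.3 + -335 + -20.792 = -489.09 kJ/kg
Q = ṁ·Δh = 35.68 kg/min × -489.09 kJ/kg = -17451 kJ/min
|Q| = 290.85 kW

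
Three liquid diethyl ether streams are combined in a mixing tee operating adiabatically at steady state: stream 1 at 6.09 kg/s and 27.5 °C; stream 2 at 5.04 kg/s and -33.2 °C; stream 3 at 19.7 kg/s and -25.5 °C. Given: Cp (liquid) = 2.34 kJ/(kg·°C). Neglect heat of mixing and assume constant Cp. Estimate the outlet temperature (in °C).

T_out = -16.3 °C

No heat crosses the boundary, so H_out = H_in.
Σ ṁᵢCp,ᵢTᵢ = 6.09×2.34×27.5 + 5.04×2.34×-33.2 + 19.7×2.34×-25.5 = -1175.2
Σ ṁᵢCp,ᵢ = 6.09×2.34 + 5.04×2.34 + 19.7×2.34 = 72.142
T_out = -1175.2 / 72.142 = -16.289 °C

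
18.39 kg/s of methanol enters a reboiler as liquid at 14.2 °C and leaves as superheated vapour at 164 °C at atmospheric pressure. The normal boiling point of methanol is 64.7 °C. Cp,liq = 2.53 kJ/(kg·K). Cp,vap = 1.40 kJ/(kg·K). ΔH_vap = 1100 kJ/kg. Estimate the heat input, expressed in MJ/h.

liquid 14.2→64.7 °C: 127.76 kJ/kg
vaporisation at 64.7 °C: 1100 kJ/kg
vapour 64.7→164 °C: 139.02 kJ/kg
Δh = 127.76 + 1100 + 139.02 = 1366.8 kJ/kg
Q = ṁ·Δh = 18.39 kg/s × 1366.8 kJ/kg = 25135 kJ/s
|Q| = 25135 kW = 90487 MJ/h

Q = 90500 MJ/h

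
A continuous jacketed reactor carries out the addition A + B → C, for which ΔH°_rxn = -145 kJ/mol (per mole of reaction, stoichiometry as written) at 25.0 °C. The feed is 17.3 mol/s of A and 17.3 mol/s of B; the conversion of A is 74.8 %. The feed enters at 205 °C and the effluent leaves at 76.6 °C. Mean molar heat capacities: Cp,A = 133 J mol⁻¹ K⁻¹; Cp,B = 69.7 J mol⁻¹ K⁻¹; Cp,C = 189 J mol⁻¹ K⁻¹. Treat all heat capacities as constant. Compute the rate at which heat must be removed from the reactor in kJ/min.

Extent of reaction ξ = 0.748 × 17.3 = 12.94 mol/s
Reaction term: ξ·ΔH°_rxn = 12.94 × -145 = -1876.4 kJ/s
Sensible, feed 205→25 °C: -631.21 kJ/s
Outlet flows (mol/s): A 4.3596, B 4.3596, C 12.94
Sensible, products 25→76.6 °C: 171.8 kJ/s
Q = ΔH = -2335.8 kJ/s = -2335.8 kW
Heat removed = 140150 kJ/min

Q_out = 140000 kJ/min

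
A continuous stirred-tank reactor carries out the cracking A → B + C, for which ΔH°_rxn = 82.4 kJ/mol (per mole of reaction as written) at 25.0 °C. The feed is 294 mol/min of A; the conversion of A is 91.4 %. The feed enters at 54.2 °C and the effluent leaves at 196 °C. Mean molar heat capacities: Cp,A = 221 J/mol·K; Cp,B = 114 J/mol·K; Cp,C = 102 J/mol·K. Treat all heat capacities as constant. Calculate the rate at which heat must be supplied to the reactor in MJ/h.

Q_in = 1870 MJ/h

Extent of reaction ξ = 0.914 × 294 = 268.72 mol/min
Reaction term: ξ·ΔH°_rxn = 268.72 × 82.4 = 22142 kJ/min
Sensible, feed 54.2→25 °C: -1897.2 kJ/min
Outlet flows (mol/min): A 25.284, B 268.72, C 268.72
Sensible, products 25→196 °C: 10881 kJ/min
Q = ΔH = 31126 kJ/min = 518.76 kW
Heat supplied = 1867.5 MJ/h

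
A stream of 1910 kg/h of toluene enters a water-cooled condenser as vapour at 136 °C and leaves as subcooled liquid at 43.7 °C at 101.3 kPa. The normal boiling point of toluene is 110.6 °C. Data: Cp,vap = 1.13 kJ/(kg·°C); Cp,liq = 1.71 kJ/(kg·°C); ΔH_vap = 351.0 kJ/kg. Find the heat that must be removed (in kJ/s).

vapour 136→110.6 °C: -28.702 kJ/kg
condensation at 110.6 °C: -351 kJ/kg
liquid 110.6→43.7 °C: -114.4 kJ/kg
Δh = -28.702 + -351 + -114.4 = -494.1 kJ/kg
Q = ṁ·Δh = 1910 kg/h × -494.1 kJ/kg = -943730 kJ/h
|Q| = 262.15 kW

Q_c = 262 kJ/s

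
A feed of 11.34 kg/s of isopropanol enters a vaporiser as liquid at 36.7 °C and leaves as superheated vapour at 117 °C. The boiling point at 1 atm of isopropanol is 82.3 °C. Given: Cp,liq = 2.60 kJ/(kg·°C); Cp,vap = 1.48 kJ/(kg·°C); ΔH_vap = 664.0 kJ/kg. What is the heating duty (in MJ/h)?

liquid 36.7→82.3 °C: 118.56 kJ/kg
vaporisation at 82.3 °C: 664 kJ/kg
vapour 82.3→117 °C: 51.356 kJ/kg
Δh = 118.56 + 664 + 51.356 = 833.92 kJ/kg
Q = ṁ·Δh = 11.34 kg/s × 833.92 kJ/kg = 9456.6 kJ/s
|Q| = 9456.6 kW = 34044 MJ/h

Q = 34000 MJ/h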